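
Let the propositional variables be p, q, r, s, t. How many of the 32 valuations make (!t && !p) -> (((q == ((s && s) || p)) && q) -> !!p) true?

30

Initial set: {((!t && !p) -> (((q == ((s && s) || p)) && q) -> !!p))}.
((!t && !p) -> (((q == ((s && s) || p)) && q) -> !!p)): β-rule — branch into !(!t && !p)  //  (((q == ((s && s) || p)) && q) -> !!p).
  branch 1 (add !(!t && !p)):
    !(!t && !p): β-rule — branch into !!t  //  !!p.
      branch 1.1 (add !!t):
        ○ open, literals {t=true}.
      branch 1.2 (add !!p):
        ○ open, literals {p=true}.
  branch 2 (add (((q == ((s && s) || p)) && q) -> !!p)):
    (((q == ((s && s) || p)) && q) -> !!p): β-rule — branch into !((q == ((s && s) || p)) && q)  //  !!p.
      branch 2.1 (add !((q == ((s && s) || p)) && q)):
        !((q == ((s && s) || p)) && q): β-rule — branch into !(q == ((s && s) || p))  //  !q.
          branch 2.1.1 (add !(q == ((s && s) || p))):
            !(q == ((s && s) || p)): β-rule — branch into q, !((s && s) || p)  //  !q, ((s && s) || p).
              branch 2.1.1.1 (add q, !((s && s) || p)):
                !((s && s) || p): α-rule — add !(s && s), !p.
                !(s && s): β-rule — branch into !s  //  !s.
                  branch 2.1.1.1.1 (add !s):
                    ○ open, literals {p=false, q=true, s=false}.
                  branch 2.1.1.1.2 (add !s):
                    ○ open, literals {p=false, q=true, s=false}.
              branch 2.1.1.2 (add !q, ((s && s) || p)):
                ((s && s) || p): β-rule — branch into (s && s)  //  p.
                  branch 2.1.1.2.1 (add (s && s)):
                    (s && s): α-rule — add s, s.
                    ○ open, literals {q=false, s=true}.
                  branch 2.1.1.2.2 (add p):
                    ○ open, literals {p=true, q=false}.
          branch 2.1.2 (add !q):
            ○ open, literals {q=false}.
      branch 2.2 (add !!p):
        !!p: drop double negation, giving p.
        ○ open, literals {p=true}.
0 branches closed, 8 open.
Each open branch fixes some atoms; the unmentioned ones are free. Counting distinct full assignments: branch {t=true} (p, q, r, s) contributes 16 new; branch {p=true} (q, r, s, t) contributes 8 new; branch {p=false, q=true, s=false} (r, t) contributes 2 new; branch {p=false, q=true, s=false} (r, t) contributes 0 new; branch {q=false, s=true} (p, r, t) contributes 2 new; branch {p=true, q=false} (r, s, t) contributes 0 new; branch {q=false} (p, r, s, t) contributes 2 new; branch {p=true} (q, r, s, t) contributes 0 new. Total: 30.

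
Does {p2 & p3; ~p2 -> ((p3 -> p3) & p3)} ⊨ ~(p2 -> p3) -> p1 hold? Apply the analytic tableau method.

Initial set: {T (p2 & p3); T (~p2 -> ((p3 -> p3) & p3)); F (~(p2 -> p3) -> p1)}.
T (p2 & p3): α-rule — add T p2, T p3.
F (~(p2 -> p3) -> p1): α-rule — add T ~(p2 -> p3), F p1.
T ~(p2 -> p3): α-rule — add T p2, F p3.
× closes — contains both p3 and ~p3.
All 1 branch closes.
Every branch closed, so the premises entail the conclusion.

Yes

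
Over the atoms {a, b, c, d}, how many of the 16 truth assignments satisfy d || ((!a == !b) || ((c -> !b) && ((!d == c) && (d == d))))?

Initial set: {(d || ((!a == !b) || ((c -> !b) && ((!d == c) && (d == d)))))}.
(d || ((!a == !b) || ((c -> !b) && ((!d == c) && (d == d))))): β-rule — branch into d  //  ((!a == !b) || ((c -> !b) && ((!d == c) && (d == d)))).
  branch 1 (add d):
    ○ open, literals {d=T}.
  branch 2 (add ((!a == !b) || ((c -> !b) && ((!d == c) && (d == d))))):
    ((!a == !b) || ((c -> !b) && ((!d == c) && (d == d)))): β-rule — branch into (!a == !b)  //  ((c -> !b) && ((!d == c) && (d == d))).
      branch 2.1 (add (!a == !b)):
        (!a == !b): β-rule — branch into !a, !b  //  !!a, !!b.
          branch 2.1.1 (add !a, !b):
            ○ open, literals {a=F, b=F}.
          branch 2.1.2 (add !!a, !!b):
            ○ open, literals {a=T, b=T}.
      branch 2.2 (add ((c -> !b) && ((!d == c) && (d == d)))):
        ((c -> !b) && ((!d == c) && (d == d))): α-rule — add (c -> !b), ((!d == c) && (d == d)).
        ((!d == c) && (d == d)): α-rule — add (!d == c), (d == d).
        (c -> !b): β-rule — branch into !c  //  !b.
          branch 2.2.1 (add !c):
            (!d == c): β-rule — branch into !d, c  //  !!d, !c.
              branch 2.2.1.1 (add !d, c):
                × closes — contains both c and !c.
              branch 2.2.1.2 (add !!d, !c):
                (d == d): β-rule — branch into d, d  //  !d, !d.
                  branch 2.2.1.2.1 (add d, d):
                    ○ open, literals {c=F, d=T}.
                  branch 2.2.1.2.2 (add !d, !d):
                    × closes — contains both d and !d.
          branch 2.2.2 (add !b):
            (!d == c): β-rule — branch into !d, c  //  !!d, !c.
              branch 2.2.2.1 (add !d, c):
                (d == d): β-rule — branch into d, d  //  !d, !d.
                  branch 2.2.2.1.1 (add d, d):
                    × closes — contains both d and !d.
                  branch 2.2.2.1.2 (add !d, !d):
                    ○ open, literals {b=F, c=T, d=F}.
              branch 2.2.2.2 (add !!d, !c):
                (d == d): β-rule — branch into d, d  //  !d, !d.
                  branch 2.2.2.2.1 (add d, d):
                    ○ open, literals {b=F, c=F, d=T}.
                  branch 2.2.2.2.2 (add !d, !d):
                    × closes — contains both d and !d.
4 branches closed, 6 open.
Each open branch fixes some atoms; the unmentioned ones are free. Counting distinct full assignments: branch {d=T} (a, b, c) contributes 8 new; branch {a=F, b=F} (c, d) contributes 2 new; branch {a=T, b=T} (c, d) contributes 2 new; branch {c=F, d=T} (a, b) contributes 0 new; branch {b=F, c=T, d=F} (a) contributes 1 new; branch {b=F, c=F, d=T} (a) contributes 0 new. Total: 13.

13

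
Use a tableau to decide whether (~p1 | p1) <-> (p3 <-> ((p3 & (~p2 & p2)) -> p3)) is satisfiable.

Initial set: {((~p1 | p1) <-> (p3 <-> ((p3 & (~p2 & p2)) -> p3)))}.
((~p1 | p1) <-> (p3 <-> ((p3 & (~p2 & p2)) -> p3))): β-rule — branch into (~p1 | p1), (p3 <-> ((p3 & (~p2 & p2)) -> p3))  //  ~(~p1 | p1), ~(p3 <-> ((p3 & (~p2 & p2)) -> p3)).
  branch 1 (add (~p1 | p1), (p3 <-> ((p3 & (~p2 & p2)) -> p3))):
    (~p1 | p1): β-rule — branch into ~p1  //  p1.
      branch 1.1 (add ~p1):
        (p3 <-> ((p3 & (~p2 & p2)) -> p3)): β-rule — branch into p3, ((p3 & (~p2 & p2)) -> p3)  //  ~p3, ~((p3 & (~p2 & p2)) -> p3).
          branch 1.1.1 (add p3, ((p3 & (~p2 & p2)) -> p3)):
            ((p3 & (~p2 & p2)) -> p3): β-rule — branch into ~(p3 & (~p2 & p2))  //  p3.
              branch 1.1.1.1 (add ~(p3 & (~p2 & p2))):
                ~(p3 & (~p2 & p2)): β-rule — branch into ~p3  //  ~(~p2 & p2).
                  branch 1.1.1.1.1 (add ~p3):
                    × closes — contains both p3 and ~p3.
                  branch 1.1.1.1.2 (add ~(~p2 & p2)):
                    ~(~p2 & p2): β-rule — branch into ~~p2  //  ~p2.
                      branch 1.1.1.1.2.1 (add ~~p2):
                        ○ open, literals {p1=0, p2=1, p3=1}.
                      branch 1.1.1.1.2.2 (add ~p2):
                        ○ open, literals {p1=0, p2=0, p3=1}.
              branch 1.1.1.2 (add p3):
                ○ open, literals {p1=0, p3=1}.
          branch 1.1.2 (add ~p3, ~((p3 & (~p2 & p2)) -> p3)):
            ~((p3 & (~p2 & p2)) -> p3): α-rule — add (p3 & (~p2 & p2)), ~p3.
            (p3 & (~p2 & p2)): α-rule — add p3, (~p2 & p2).
            × closes — contains both p3 and ~p3.
      branch 1.2 (add p1):
        (p3 <-> ((p3 & (~p2 & p2)) -> p3)): β-rule — branch into p3, ((p3 & (~p2 & p2)) -> p3)  //  ~p3, ~((p3 & (~p2 & p2)) -> p3).
          branch 1.2.1 (add p3, ((p3 & (~p2 & p2)) -> p3)):
            ((p3 & (~p2 & p2)) -> p3): β-rule — branch into ~(p3 & (~p2 & p2))  //  p3.
              branch 1.2.1.1 (add ~(p3 & (~p2 & p2))):
                ~(p3 & (~p2 & p2)): β-rule — branch into ~p3  //  ~(~p2 & p2).
                  branch 1.2.1.1.1 (add ~p3):
                    × closes — contains both p3 and ~p3.
                  branch 1.2.1.1.2 (add ~(~p2 & p2)):
                    ~(~p2 & p2): β-rule — branch into ~~p2  //  ~p2.
                      branch 1.2.1.1.2.1 (add ~~p2):
                        ○ open, literals {p1=1, p2=1, p3=1}.
                      branch 1.2.1.1.2.2 (add ~p2):
                        ○ open, literals {p1=1, p2=0, p3=1}.
              branch 1.2.1.2 (add p3):
                ○ open, literals {p1=1, p3=1}.
          branch 1.2.2 (add ~p3, ~((p3 & (~p2 & p2)) -> p3)):
            ~((p3 & (~p2 & p2)) -> p3): α-rule — add (p3 & (~p2 & p2)), ~p3.
            (p3 & (~p2 & p2)): α-rule — add p3, (~p2 & p2).
            × closes — contains both p3 and ~p3.
  branch 2 (add ~(~p1 | p1), ~(p3 <-> ((p3 & (~p2 & p2)) -> p3))):
    ~(~p1 | p1): α-rule — add ~~p1, ~p1.
    × closes — contains both p1 and ~p1.
5 branches closed, 6 open.
An open branch gives a satisfying assignment: p1=0, p2=1, p3=1.

Satisfiable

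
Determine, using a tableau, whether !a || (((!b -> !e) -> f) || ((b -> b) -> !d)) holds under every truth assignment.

Assume the negation and expand:
Initial set: {!(!a || (((!b -> !e) -> f) || ((b -> b) -> !d)))}.
!(!a || (((!b -> !e) -> f) || ((b -> b) -> !d))): α-rule — add !!a, !(((!b -> !e) -> f) || ((b -> b) -> !d)).
!(((!b -> !e) -> f) || ((b -> b) -> !d)): α-rule — add !((!b -> !e) -> f), !((b -> b) -> !d).
!((!b -> !e) -> f): α-rule — add (!b -> !e), !f.
!((b -> b) -> !d): α-rule — add (b -> b), !!d.
(!b -> !e): β-rule — branch into !!b  //  !e.
  branch 1 (add !!b):
    (b -> b): β-rule — branch into !b  //  b.
      branch 1.1 (add !b):
        × closes — contains both b and !b.
      branch 1.2 (add b):
        ○ open, literals {a=T, b=T, d=T, f=F}.
  branch 2 (add !e):
    (b -> b): β-rule — branch into !b  //  b.
      branch 2.1 (add !b):
        ○ open, literals {a=T, b=F, d=T, e=F, f=F}.
      branch 2.2 (add b):
        ○ open, literals {a=T, b=T, d=T, e=F, f=F}.
1 branch closed, 3 open.
An open branch gives a countermodel: a=T, b=T, d=T, f=F (unmentioned atoms arbitrary); under it the original formula is false.

Not valid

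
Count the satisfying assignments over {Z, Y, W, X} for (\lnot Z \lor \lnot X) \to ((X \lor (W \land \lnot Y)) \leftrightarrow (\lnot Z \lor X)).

Initial set: {T ((\lnot Z \lor \lnot X) \to ((X \lor (W \land \lnot Y)) \leftrightarrow (\lnot Z \lor X)))}.
T ((\lnot Z \lor \lnot X) \to ((X \lor (W \land \lnot Y)) \leftrightarrow (\lnot Z \lor X))): β-rule — branch into F (\lnot Z \lor \lnot X)  //  T ((X \lor (W \land \lnot Y)) \leftrightarrow (\lnot Z \lor X)).
  branch 1 (add F (\lnot Z \lor \lnot X)):
    F (\lnot Z \lor \lnot X): α-rule — add F \lnot Z, F \lnot X.
    ○ open, literals {X=true, Z=true}.
  branch 2 (add T ((X \lor (W \land \lnot Y)) \leftrightarrow (\lnot Z \lor X))):
    T ((X \lor (W \land \lnot Y)) \leftrightarrow (\lnot Z \lor X)): β-rule — branch into T (X \lor (W \land \lnot Y)), T (\lnot Z \lor X)  //  F (X \lor (W \land \lnot Y)), F (\lnot Z \lor X).
      branch 2.1 (add T (X \lor (W \land \lnot Y)), T (\lnot Z \lor X)):
        T (X \lor (W \land \lnot Y)): β-rule — branch into T X  //  T (W \land \lnot Y).
          branch 2.1.1 (add T X):
            T (\lnot Z \lor X): β-rule — branch into T \lnot Z  //  T X.
              branch 2.1.1.1 (add T \lnot Z):
                ○ open, literals {X=true, Z=false}.
              branch 2.1.1.2 (add T X):
                ○ open, literals {X=true}.
          branch 2.1.2 (add T (W \land \lnot Y)):
            T (W \land \lnot Y): α-rule — add T W, T \lnot Y.
            T (\lnot Z \lor X): β-rule — branch into T \lnot Z  //  T X.
              branch 2.1.2.1 (add T \lnot Z):
                ○ open, literals {W=true, Y=false, Z=false}.
              branch 2.1.2.2 (add T X):
                ○ open, literals {W=true, X=true, Y=false}.
      branch 2.2 (add F (X \lor (W \land \lnot Y)), F (\lnot Z \lor X)):
        F (X \lor (W \land \lnot Y)): α-rule — add F X, F (W \land \lnot Y).
        F (\lnot Z \lor X): α-rule — add F \lnot Z, F X.
        F (W \land \lnot Y): β-rule — branch into F W  //  F \lnot Y.
          branch 2.2.1 (add F W):
            ○ open, literals {W=false, X=false, Z=true}.
          branch 2.2.2 (add F \lnot Y):
            ○ open, literals {X=false, Y=true, Z=true}.
0 branches closed, 7 open.
Each open branch fixes some atoms; the unmentioned ones are free. Counting distinct full assignments: branch {X=true, Z=true} (Y, W) contributes 4 new; branch {X=true, Z=false} (Y, W) contributes 4 new; branch {X=true} (Z, Y, W) contributes 0 new; branch {W=true, Y=false, Z=false} (X) contributes 1 new; branch {W=true, X=true, Y=false} (Z) contributes 0 new; branch {W=false, X=false, Z=true} (Y) contributes 2 new; branch {X=false, Y=true, Z=true} (W) contributes 1 new. Total: 12.

12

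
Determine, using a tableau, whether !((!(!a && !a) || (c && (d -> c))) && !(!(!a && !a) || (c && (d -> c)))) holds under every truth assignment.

Assume the negation and expand:
Initial set: {!!((!(!a && !a) || (c && (d -> c))) && !(!(!a && !a) || (c && (d -> c))))}.
!!((!(!a && !a) || (c && (d -> c))) && !(!(!a && !a) || (c && (d -> c)))): α-rule — add (!(!a && !a) || (c && (d -> c))), !(!(!a && !a) || (c && (d -> c))).
!(!(!a && !a) || (c && (d -> c))): α-rule — add !!(!a && !a), !(c && (d -> c)).
!!(!a && !a): α-rule — add !a, !a.
(!(!a && !a) || (c && (d -> c))): β-rule — branch into !(!a && !a)  //  (c && (d -> c)).
  branch 1 (add !(!a && !a)):
    !(c && (d -> c)): β-rule — branch into !c  //  !(d -> c).
      branch 1.1 (add !c):
        !(!a && !a): β-rule — branch into !!a  //  !!a.
          branch 1.1.1 (add !!a):
            × closes — contains both a and !a.
          branch 1.1.2 (add !!a):
            × closes — contains both a and !a.
      branch 1.2 (add !(d -> c)):
        !(d -> c): α-rule — add d, !c.
        !(!a && !a): β-rule — branch into !!a  //  !!a.
          branch 1.2.1 (add !!a):
            × closes — contains both a and !a.
          branch 1.2.2 (add !!a):
            × closes — contains both a and !a.
  branch 2 (add (c && (d -> c))):
    (c && (d -> c)): α-rule — add c, (d -> c).
    !(c && (d -> c)): β-rule — branch into !c  //  !(d -> c).
      branch 2.1 (add !c):
        × closes — contains both c and !c.
      branch 2.2 (add !(d -> c)):
        !(d -> c): α-rule — add d, !c.
        × closes — contains both c and !c.
All 6 branches close.
Every branch closed, so the negation is unsatisfiable and the formula is valid.

Valid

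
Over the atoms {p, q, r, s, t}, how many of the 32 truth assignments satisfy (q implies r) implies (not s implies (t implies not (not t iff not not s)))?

26

Initial set: {((q implies r) implies (not s implies (t implies not (not t iff not not s))))}.
((q implies r) implies (not s implies (t implies not (not t iff not not s)))): β-rule — branch into not (q implies r)  //  (not s implies (t implies not (not t iff not not s))).
  branch 1 (add not (q implies r)):
    not (q implies r): α-rule — add q, not r.
    ○ open, literals {q=T, r=F}.
  branch 2 (add (not s implies (t implies not (not t iff not not s)))):
    (not s implies (t implies not (not t iff not not s))): β-rule — branch into not not s  //  (t implies not (not t iff not not s)).
      branch 2.1 (add not not s):
        ○ open, literals {s=T}.
      branch 2.2 (add (t implies not (not t iff not not s))):
        (t implies not (not t iff not not s)): β-rule — branch into not t  //  not (not t iff not not s).
          branch 2.2.1 (add not t):
            ○ open, literals {t=F}.
          branch 2.2.2 (add not (not t iff not not s)):
            not (not t iff not not s): β-rule — branch into not t, not not not s  //  not not t, not not s.
              branch 2.2.2.1 (add not t, not not not s):
                not not not s: drop double negation, giving not s.
                ○ open, literals {s=F, t=F}.
              branch 2.2.2.2 (add not not t, not not s):
                not not s: drop double negation, giving s.
                ○ open, literals {s=T, t=T}.
0 branches closed, 5 open.
Each open branch fixes some atoms; the unmentioned ones are free. Counting distinct full assignments: branch {q=T, r=F} (p, s, t) contributes 8 new; branch {s=T} (p, q, r, t) contributes 12 new; branch {t=F} (p, q, r, s) contributes 6 new; branch {s=F, t=F} (p, q, r) contributes 0 new; branch {s=T, t=T} (p, q, r) contributes 0 new. Total: 26.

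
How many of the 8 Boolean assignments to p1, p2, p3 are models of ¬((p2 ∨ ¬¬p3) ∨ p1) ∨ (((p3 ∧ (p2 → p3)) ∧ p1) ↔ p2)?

4

Initial set: {T (¬((p2 ∨ ¬¬p3) ∨ p1) ∨ (((p3 ∧ (p2 → p3)) ∧ p1) ↔ p2))}.
T (¬((p2 ∨ ¬¬p3) ∨ p1) ∨ (((p3 ∧ (p2 → p3)) ∧ p1) ↔ p2)): β-rule — branch into T ¬((p2 ∨ ¬¬p3) ∨ p1)  //  T (((p3 ∧ (p2 → p3)) ∧ p1) ↔ p2).
  branch 1 (add T ¬((p2 ∨ ¬¬p3) ∨ p1)):
    T ¬((p2 ∨ ¬¬p3) ∨ p1): α-rule — add F (p2 ∨ ¬¬p3), F p1.
    F (p2 ∨ ¬¬p3): α-rule — add F p2, F ¬¬p3.
    F ¬¬p3: drop double negation, giving F p3.
    ○ open, literals {p1=false, p2=false, p3=false}.
  branch 2 (add T (((p3 ∧ (p2 → p3)) ∧ p1) ↔ p2)):
    T (((p3 ∧ (p2 → p3)) ∧ p1) ↔ p2): β-rule — branch into T ((p3 ∧ (p2 → p3)) ∧ p1), T p2  //  F ((p3 ∧ (p2 → p3)) ∧ p1), F p2.
      branch 2.1 (add T ((p3 ∧ (p2 → p3)) ∧ p1), T p2):
        T ((p3 ∧ (p2 → p3)) ∧ p1): α-rule — add T (p3 ∧ (p2 → p3)), T p1.
        T (p3 ∧ (p2 → p3)): α-rule — add T p3, T (p2 → p3).
        T (p2 → p3): β-rule — branch into F p2  //  T p3.
          branch 2.1.1 (add F p2):
            × closes — contains both p2 and ¬p2.
          branch 2.1.2 (add T p3):
            ○ open, literals {p1=true, p2=true, p3=true}.
      branch 2.2 (add F ((p3 ∧ (p2 → p3)) ∧ p1), F p2):
        F ((p3 ∧ (p2 → p3)) ∧ p1): β-rule — branch into F (p3 ∧ (p2 → p3))  //  F p1.
          branch 2.2.1 (add F (p3 ∧ (p2 → p3))):
            F (p3 ∧ (p2 → p3)): β-rule — branch into F p3  //  F (p2 → p3).
              branch 2.2.1.1 (add F p3):
                ○ open, literals {p2=false, p3=false}.
              branch 2.2.1.2 (add F (p2 → p3)):
                F (p2 → p3): α-rule — add T p2, F p3.
                × closes — contains both p2 and ¬p2.
          branch 2.2.2 (add F p1):
            ○ open, literals {p1=false, p2=false}.
2 branches closed, 4 open.
Each open branch fixes some atoms; the unmentioned ones are free. Counting distinct full assignments: branch {p1=false, p2=false, p3=false} (none free) contributes 1 new; branch {p1=true, p2=true, p3=true} (none free) contributes 1 new; branch {p2=false, p3=false} (p1) contributes 1 new; branch {p1=false, p2=false} (p3) contributes 1 new. Total: 4.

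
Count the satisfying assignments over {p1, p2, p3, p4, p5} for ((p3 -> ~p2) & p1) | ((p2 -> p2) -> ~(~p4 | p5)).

Initial set: {(((p3 -> ~p2) & p1) | ((p2 -> p2) -> ~(~p4 | p5)))}.
(((p3 -> ~p2) & p1) | ((p2 -> p2) -> ~(~p4 | p5))): β-rule — branch into ((p3 -> ~p2) & p1)  //  ((p2 -> p2) -> ~(~p4 | p5)).
  branch 1 (add ((p3 -> ~p2) & p1)):
    ((p3 -> ~p2) & p1): α-rule — add (p3 -> ~p2), p1.
    (p3 -> ~p2): β-rule — branch into ~p3  //  ~p2.
      branch 1.1 (add ~p3):
        ○ open, literals {p1=T, p3=F}.
      branch 1.2 (add ~p2):
        ○ open, literals {p1=T, p2=F}.
  branch 2 (add ((p2 -> p2) -> ~(~p4 | p5))):
    ((p2 -> p2) -> ~(~p4 | p5)): β-rule — branch into ~(p2 -> p2)  //  ~(~p4 | p5).
      branch 2.1 (add ~(p2 -> p2)):
        ~(p2 -> p2): α-rule — add p2, ~p2.
        × closes — contains both p2 and ~p2.
      branch 2.2 (add ~(~p4 | p5)):
        ~(~p4 | p5): α-rule — add ~~p4, ~p5.
        ○ open, literals {p4=T, p5=F}.
1 branch closed, 3 open.
Each open branch fixes some atoms; the unmentioned ones are free. Counting distinct full assignments: branch {p1=T, p3=F} (p2, p4, p5) contributes 8 new; branch {p1=T, p2=F} (p3, p4, p5) contributes 4 new; branch {p4=T, p5=F} (p1, p2, p3) contributes 5 new. Total: 17.

17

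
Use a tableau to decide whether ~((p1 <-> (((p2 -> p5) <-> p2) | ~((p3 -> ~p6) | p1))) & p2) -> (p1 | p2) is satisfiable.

Satisfiable

Initial set: {T (~((p1 <-> (((p2 -> p5) <-> p2) | ~((p3 -> ~p6) | p1))) & p2) -> (p1 | p2))}.
T (~((p1 <-> (((p2 -> p5) <-> p2) | ~((p3 -> ~p6) | p1))) & p2) -> (p1 | p2)): β-rule — branch into F ~((p1 <-> (((p2 -> p5) <-> p2) | ~((p3 -> ~p6) | p1))) & p2)  //  T (p1 | p2).
  branch 1 (add F ~((p1 <-> (((p2 -> p5) <-> p2) | ~((p3 -> ~p6) | p1))) & p2)):
    F ~((p1 <-> (((p2 -> p5) <-> p2) | ~((p3 -> ~p6) | p1))) & p2): α-rule — add T (p1 <-> (((p2 -> p5) <-> p2) | ~((p3 -> ~p6) | p1))), T p2.
    T (p1 <-> (((p2 -> p5) <-> p2) | ~((p3 -> ~p6) | p1))): β-rule — branch into T p1, T (((p2 -> p5) <-> p2) | ~((p3 -> ~p6) | p1))  //  F p1, F (((p2 -> p5) <-> p2) | ~((p3 -> ~p6) | p1)).
      branch 1.1 (add T p1, T (((p2 -> p5) <-> p2) | ~((p3 -> ~p6) | p1))):
        T (((p2 -> p5) <-> p2) | ~((p3 -> ~p6) | p1)): β-rule — branch into T ((p2 -> p5) <-> p2)  //  T ~((p3 -> ~p6) | p1).
          branch 1.1.1 (add T ((p2 -> p5) <-> p2)):
            T ((p2 -> p5) <-> p2): β-rule — branch into T (p2 -> p5), T p2  //  F (p2 -> p5), F p2.
              branch 1.1.1.1 (add T (p2 -> p5), T p2):
                T (p2 -> p5): β-rule — branch into F p2  //  T p5.
                  branch 1.1.1.1.1 (add F p2):
                    × closes — contains both p2 and ~p2.
                  branch 1.1.1.1.2 (add T p5):
                    ○ open, literals {p1=1, p2=1, p5=1}.
              branch 1.1.1.2 (add F (p2 -> p5), F p2):
                × closes — contains both p2 and ~p2.
          branch 1.1.2 (add T ~((p3 -> ~p6) | p1)):
            T ~((p3 -> ~p6) | p1): α-rule — add F (p3 -> ~p6), F p1.
            × closes — contains both p1 and ~p1.
      branch 1.2 (add F p1, F (((p2 -> p5) <-> p2) | ~((p3 -> ~p6) | p1))):
        F (((p2 -> p5) <-> p2) | ~((p3 -> ~p6) | p1)): α-rule — add F ((p2 -> p5) <-> p2), F ~((p3 -> ~p6) | p1).
        F ((p2 -> p5) <-> p2): β-rule — branch into T (p2 -> p5), F p2  //  F (p2 -> p5), T p2.
          branch 1.2.1 (add T (p2 -> p5), F p2):
            × closes — contains both p2 and ~p2.
          branch 1.2.2 (add F (p2 -> p5), T p2):
            F (p2 -> p5): α-rule — add T p2, F p5.
            F ~((p3 -> ~p6) | p1): β-rule — branch into T (p3 -> ~p6)  //  T p1.
              branch 1.2.2.1 (add T (p3 -> ~p6)):
                T (p3 -> ~p6): β-rule — branch into F p3  //  T ~p6.
                  branch 1.2.2.1.1 (add F p3):
                    ○ open, literals {p1=0, p2=1, p3=0, p5=0}.
                  branch 1.2.2.1.2 (add T ~p6):
                    ○ open, literals {p1=0, p2=1, p5=0, p6=0}.
              branch 1.2.2.2 (add T p1):
                × closes — contains both p1 and ~p1.
  branch 2 (add T (p1 | p2)):
    T (p1 | p2): β-rule — branch into T p1  //  T p2.
      branch 2.1 (add T p1):
        ○ open, literals {p1=1}.
      branch 2.2 (add T p2):
        ○ open, literals {p2=1}.
5 branches closed, 5 open.
An open branch gives a satisfying assignment: p1=1, p2=1, p5=1.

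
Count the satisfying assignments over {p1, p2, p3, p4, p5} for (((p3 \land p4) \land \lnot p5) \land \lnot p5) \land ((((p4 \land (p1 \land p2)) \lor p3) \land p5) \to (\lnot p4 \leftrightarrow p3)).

Initial set: {((((p3 \land p4) \land \lnot p5) \land \lnot p5) \land ((((p4 \land (p1 \land p2)) \lor p3) \land p5) \to (\lnot p4 \leftrightarrow p3)))}.
((((p3 \land p4) \land \lnot p5) \land \lnot p5) \land ((((p4 \land (p1 \land p2)) \lor p3) \land p5) \to (\lnot p4 \leftrightarrow p3))): α-rule — add (((p3 \land p4) \land \lnot p5) \land \lnot p5), ((((p4 \land (p1 \land p2)) \lor p3) \land p5) \to (\lnot p4 \leftrightarrow p3)).
(((p3 \land p4) \land \lnot p5) \land \lnot p5): α-rule — add ((p3 \land p4) \land \lnot p5), \lnot p5.
((p3 \land p4) \land \lnot p5): α-rule — add (p3 \land p4), \lnot p5.
(p3 \land p4): α-rule — add p3, p4.
((((p4 \land (p1 \land p2)) \lor p3) \land p5) \to (\lnot p4 \leftrightarrow p3)): β-rule — branch into \lnot (((p4 \land (p1 \land p2)) \lor p3) \land p5)  //  (\lnot p4 \leftrightarrow p3).
  branch 1 (add \lnot (((p4 \land (p1 \land p2)) \lor p3) \land p5)):
    \lnot (((p4 \land (p1 \land p2)) \lor p3) \land p5): β-rule — branch into \lnot ((p4 \land (p1 \land p2)) \lor p3)  //  \lnot p5.
      branch 1.1 (add \lnot ((p4 \land (p1 \land p2)) \lor p3)):
        \lnot ((p4 \land (p1 \land p2)) \lor p3): α-rule — add \lnot (p4 \land (p1 \land p2)), \lnot p3.
        × closes — contains both p3 and \lnot p3.
      branch 1.2 (add \lnot p5):
        ○ open, literals {p3=true, p4=true, p5=false}.
  branch 2 (add (\lnot p4 \leftrightarrow p3)):
    (\lnot p4 \leftrightarrow p3): β-rule — branch into \lnot p4, p3  //  \lnot \lnot p4, \lnot p3.
      branch 2.1 (add \lnot p4, p3):
        × closes — contains both p4 and \lnot p4.
      branch 2.2 (add \lnot \lnot p4, \lnot p3):
        × closes — contains both p3 and \lnot p3.
3 branches closed, 1 open.
Each open branch fixes some atoms; the unmentioned ones are free. Counting distinct full assignments: branch {p3=true, p4=true, p5=false} (p1, p2) contributes 4 new. Total: 4.

4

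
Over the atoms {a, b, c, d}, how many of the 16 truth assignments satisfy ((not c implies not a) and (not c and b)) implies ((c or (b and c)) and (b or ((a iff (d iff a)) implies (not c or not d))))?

14

Initial set: {(((not c implies not a) and (not c and b)) implies ((c or (b and c)) and (b or ((a iff (d iff a)) implies (not c or not d)))))}.
(((not c implies not a) and (not c and b)) implies ((c or (b and c)) and (b or ((a iff (d iff a)) implies (not c or not d))))): β-rule — branch into not ((not c implies not a) and (not c and b))  //  ((c or (b and c)) and (b or ((a iff (d iff a)) implies (not c or not d)))).
  branch 1 (add not ((not c implies not a) and (not c and b))):
    not ((not c implies not a) and (not c and b)): β-rule — branch into not (not c implies not a)  //  not (not c and b).
      branch 1.1 (add not (not c implies not a)):
        not (not c implies not a): α-rule — add not c, not not a.
        ○ open, literals {a=T, c=F}.
      branch 1.2 (add not (not c and b)):
        not (not c and b): β-rule — branch into not not c  //  not b.
          branch 1.2.1 (add not not c):
            ○ open, literals {c=T}.
          branch 1.2.2 (add not b):
            ○ open, literals {b=F}.
  branch 2 (add ((c or (b and c)) and (b or ((a iff (d iff a)) implies (not c or not d))))):
    ((c or (b and c)) and (b or ((a iff (d iff a)) implies (not c or not d)))): α-rule — add (c or (b and c)), (b or ((a iff (d iff a)) implies (not c or not d))).
    (c or (b and c)): β-rule — branch into c  //  (b and c).
      branch 2.1 (add c):
        (b or ((a iff (d iff a)) implies (not c or not d))): β-rule — branch into b  //  ((a iff (d iff a)) implies (not c or not d)).
          branch 2.1.1 (add b):
            ○ open, literals {b=T, c=T}.
          branch 2.1.2 (add ((a iff (d iff a)) implies (not c or not d))):
            ((a iff (d iff a)) implies (not c or not d)): β-rule — branch into not (a iff (d iff a))  //  (not c or not d).
              branch 2.1.2.1 (add not (a iff (d iff a))):
                not (a iff (d iff a)): β-rule — branch into a, not (d iff a)  //  not a, (d iff a).
                  branch 2.1.2.1.1 (add a, not (d iff a)):
                    not (d iff a): β-rule — branch into d, not a  //  not d, a.
                      branch 2.1.2.1.1.1 (add d, not a):
                        × closes — contains both a and not a.
                      branch 2.1.2.1.1.2 (add not d, a):
                        ○ open, literals {a=T, c=T, d=F}.
                  branch 2.1.2.1.2 (add not a, (d iff a)):
                    (d iff a): β-rule — branch into d, a  //  not d, not a.
                      branch 2.1.2.1.2.1 (add d, a):
                        × closes — contains both a and not a.
                      branch 2.1.2.1.2.2 (add not d, not a):
                        ○ open, literals {a=F, c=T, d=F}.
              branch 2.1.2.2 (add (not c or not d)):
                (not c or not d): β-rule — branch into not c  //  not d.
                  branch 2.1.2.2.1 (add not c):
                    × closes — contains both c and not c.
                  branch 2.1.2.2.2 (add not d):
                    ○ open, literals {c=T, d=F}.
      branch 2.2 (add (b and c)):
        (b and c): α-rule — add b, c.
        (b or ((a iff (d iff a)) implies (not c or not d))): β-rule — branch into b  //  ((a iff (d iff a)) implies (not c or not d)).
          branch 2.2.1 (add b):
            ○ open, literals {b=T, c=T}.
          branch 2.2.2 (add ((a iff (d iff a)) implies (not c or not d))):
            ((a iff (d iff a)) implies (not c or not d)): β-rule — branch into not (a iff (d iff a))  //  (not c or not d).
              branch 2.2.2.1 (add not (a iff (d iff a))):
                not (a iff (d iff a)): β-rule — branch into a, not (d iff a)  //  not a, (d iff a).
                  branch 2.2.2.1.1 (add a, not (d iff a)):
                    not (d iff a): β-rule — branch into d, not a  //  not d, a.
                      branch 2.2.2.1.1.1 (add d, not a):
                        × closes — contains both a and not a.
                      branch 2.2.2.1.1.2 (add not d, a):
                        ○ open, literals {a=T, b=T, c=T, d=F}.
                  branch 2.2.2.1.2 (add not a, (d iff a)):
                    (d iff a): β-rule — branch into d, a  //  not d, not a.
                      branch 2.2.2.1.2.1 (add d, a):
                        × closes — contains both a and not a.
                      branch 2.2.2.1.2.2 (add not d, not a):
                        ○ open, literals {a=F, b=T, c=T, d=F}.
              branch 2.2.2.2 (add (not c or not d)):
                (not c or not d): β-rule — branch into not c  //  not d.
                  branch 2.2.2.2.1 (add not c):
                    × closes — contains both c and not c.
                  branch 2.2.2.2.2 (add not d):
                    ○ open, literals {b=T, c=T, d=F}.
6 branches closed, 11 open.
Each open branch fixes some atoms; the unmentioned ones are free. Counting distinct full assignments: branch {a=T, c=F} (b, d) contributes 4 new; branch {c=T} (a, b, d) contributes 8 new; branch {b=F} (a, c, d) contributes 2 new; branch {b=T, c=T} (a, d) contributes 0 new; branch {a=T, c=T, d=F} (b) contributes 0 new; branch {a=F, c=T, d=F} (b) contributes 0 new; branch {c=T, d=F} (a, b) contributes 0 new; branch {b=T, c=T} (a, d) contributes 0 new; branch {a=T, b=T, c=T, d=F} (none free) contributes 0 new; branch {a=F, b=T, c=T, d=F} (none free) contributes 0 new; branch {b=T, c=T, d=F} (a) contributes 0 new. Total: 14.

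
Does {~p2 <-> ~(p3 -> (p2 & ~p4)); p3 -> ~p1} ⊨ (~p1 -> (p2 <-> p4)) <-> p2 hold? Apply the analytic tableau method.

No

Initial set: {(~p2 <-> ~(p3 -> (p2 & ~p4))); (p3 -> ~p1); ~((~p1 -> (p2 <-> p4)) <-> p2)}.
(~p2 <-> ~(p3 -> (p2 & ~p4))): β-rule — branch into ~p2, ~(p3 -> (p2 & ~p4))  //  ~~p2, ~~(p3 -> (p2 & ~p4)).
  branch 1 (add ~p2, ~(p3 -> (p2 & ~p4))):
    ~(p3 -> (p2 & ~p4)): α-rule — add p3, ~(p2 & ~p4).
    (p3 -> ~p1): β-rule — branch into ~p3  //  ~p1.
      branch 1.1 (add ~p3):
        × closes — contains both p3 and ~p3.
      branch 1.2 (add ~p1):
        ~((~p1 -> (p2 <-> p4)) <-> p2): β-rule — branch into (~p1 -> (p2 <-> p4)), ~p2  //  ~(~p1 -> (p2 <-> p4)), p2.
          branch 1.2.1 (add (~p1 -> (p2 <-> p4)), ~p2):
            ~(p2 & ~p4): β-rule — branch into ~p2  //  ~~p4.
              branch 1.2.1.1 (add ~p2):
                (~p1 -> (p2 <-> p4)): β-rule — branch into ~~p1  //  (p2 <-> p4).
                  branch 1.2.1.1.1 (add ~~p1):
                    × closes — contains both p1 and ~p1.
                  branch 1.2.1.1.2 (add (p2 <-> p4)):
                    (p2 <-> p4): β-rule — branch into p2, p4  //  ~p2, ~p4.
                      branch 1.2.1.1.2.1 (add p2, p4):
                        × closes — contains both p2 and ~p2.
                      branch 1.2.1.1.2.2 (add ~p2, ~p4):
                        ○ open, literals {p1=0, p2=0, p3=1, p4=0}.
              branch 1.2.1.2 (add ~~p4):
                (~p1 -> (p2 <-> p4)): β-rule — branch into ~~p1  //  (p2 <-> p4).
                  branch 1.2.1.2.1 (add ~~p1):
                    × closes — contains both p1 and ~p1.
                  branch 1.2.1.2.2 (add (p2 <-> p4)):
                    (p2 <-> p4): β-rule — branch into p2, p4  //  ~p2, ~p4.
                      branch 1.2.1.2.2.1 (add p2, p4):
                        × closes — contains both p2 and ~p2.
                      branch 1.2.1.2.2.2 (add ~p2, ~p4):
                        × closes — contains both p4 and ~p4.
          branch 1.2.2 (add ~(~p1 -> (p2 <-> p4)), p2):
            × closes — contains both p2 and ~p2.
  branch 2 (add ~~p2, ~~(p3 -> (p2 & ~p4))):
    (p3 -> ~p1): β-rule — branch into ~p3  //  ~p1.
      branch 2.1 (add ~p3):
        ~((~p1 -> (p2 <-> p4)) <-> p2): β-rule — branch into (~p1 -> (p2 <-> p4)), ~p2  //  ~(~p1 -> (p2 <-> p4)), p2.
          branch 2.1.1 (add (~p1 -> (p2 <-> p4)), ~p2):
            × closes — contains both p2 and ~p2.
          branch 2.1.2 (add ~(~p1 -> (p2 <-> p4)), p2):
            ~(~p1 -> (p2 <-> p4)): α-rule — add ~p1, ~(p2 <-> p4).
            ~~(p3 -> (p2 & ~p4)): β-rule — branch into ~p3  //  (p2 & ~p4).
              branch 2.1.2.1 (add ~p3):
                ~(p2 <-> p4): β-rule — branch into p2, ~p4  //  ~p2, p4.
                  branch 2.1.2.1.1 (add p2, ~p4):
                    ○ open, literals {p1=0, p2=1, p3=0, p4=0}.
                  branch 2.1.2.1.2 (add ~p2, p4):
                    × closes — contains both p2 and ~p2.
              branch 2.1.2.2 (add (p2 & ~p4)):
                (p2 & ~p4): α-rule — add p2, ~p4.
                ~(p2 <-> p4): β-rule — branch into p2, ~p4  //  ~p2, p4.
                  branch 2.1.2.2.1 (add p2, ~p4):
                    ○ open, literals {p1=0, p2=1, p3=0, p4=0}.
                  branch 2.1.2.2.2 (add ~p2, p4):
                    × closes — contains both p2 and ~p2.
      branch 2.2 (add ~p1):
        ~((~p1 -> (p2 <-> p4)) <-> p2): β-rule — branch into (~p1 -> (p2 <-> p4)), ~p2  //  ~(~p1 -> (p2 <-> p4)), p2.
          branch 2.2.1 (add (~p1 -> (p2 <-> p4)), ~p2):
            × closes — contains both p2 and ~p2.
          branch 2.2.2 (add ~(~p1 -> (p2 <-> p4)), p2):
            ~(~p1 -> (p2 <-> p4)): α-rule — add ~p1, ~(p2 <-> p4).
            ~~(p3 -> (p2 & ~p4)): β-rule — branch into ~p3  //  (p2 & ~p4).
              branch 2.2.2.1 (add ~p3):
                ~(p2 <-> p4): β-rule — branch into p2, ~p4  //  ~p2, p4.
                  branch 2.2.2.1.1 (add p2, ~p4):
                    ○ open, literals {p1=0, p2=1, p3=0, p4=0}.
                  branch 2.2.2.1.2 (add ~p2, p4):
                    × closes — contains both p2 and ~p2.
              branch 2.2.2.2 (add (p2 & ~p4)):
                (p2 & ~p4): α-rule — add p2, ~p4.
                ~(p2 <-> p4): β-rule — branch into p2, ~p4  //  ~p2, p4.
                  branch 2.2.2.2.1 (add p2, ~p4):
                    ○ open, literals {p1=0, p2=1, p4=0}.
                  branch 2.2.2.2.2 (add ~p2, p4):
                    × closes — contains both p2 and ~p2.
13 branches closed, 5 open.
An open branch gives a countermodel: p1=0, p2=0, p3=1, p4=0 (unmentioned atoms arbitrary); the premises hold there but the conclusion fails.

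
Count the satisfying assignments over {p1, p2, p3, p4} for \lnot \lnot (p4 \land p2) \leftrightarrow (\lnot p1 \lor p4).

8

Initial set: {(\lnot \lnot (p4 \land p2) \leftrightarrow (\lnot p1 \lor p4))}.
(\lnot \lnot (p4 \land p2) \leftrightarrow (\lnot p1 \lor p4)): β-rule — branch into \lnot \lnot (p4 \land p2), (\lnot p1 \lor p4)  //  \lnot \lnot \lnot (p4 \land p2), \lnot (\lnot p1 \lor p4).
  branch 1 (add \lnot \lnot (p4 \land p2), (\lnot p1 \lor p4)):
    \lnot \lnot (p4 \land p2): drop double negation, giving (p4 \land p2).
    (p4 \land p2): α-rule — add p4, p2.
    (\lnot p1 \lor p4): β-rule — branch into \lnot p1  //  p4.
      branch 1.1 (add \lnot p1):
        ○ open, literals {p1=F, p2=T, p4=T}.
      branch 1.2 (add p4):
        ○ open, literals {p2=T, p4=T}.
  branch 2 (add \lnot \lnot \lnot (p4 \land p2), \lnot (\lnot p1 \lor p4)):
    \lnot \lnot \lnot (p4 \land p2): drop double negation, giving \lnot (p4 \land p2).
    \lnot (\lnot p1 \lor p4): α-rule — add \lnot \lnot p1, \lnot p4.
    \lnot (p4 \land p2): β-rule — branch into \lnot p4  //  \lnot p2.
      branch 2.1 (add \lnot p4):
        ○ open, literals {p1=T, p4=F}.
      branch 2.2 (add \lnot p2):
        ○ open, literals {p1=T, p2=F, p4=F}.
0 branches closed, 4 open.
Each open branch fixes some atoms; the unmentioned ones are free. Counting distinct full assignments: branch {p1=F, p2=T, p4=T} (p3) contributes 2 new; branch {p2=T, p4=T} (p1, p3) contributes 2 new; branch {p1=T, p4=F} (p2, p3) contributes 4 new; branch {p1=T, p2=F, p4=F} (p3) contributes 0 new. Total: 8.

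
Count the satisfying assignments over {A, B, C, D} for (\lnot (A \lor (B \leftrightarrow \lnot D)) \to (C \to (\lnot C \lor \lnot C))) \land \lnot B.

7

Initial set: {((\lnot (A \lor (B \leftrightarrow \lnot D)) \to (C \to (\lnot C \lor \lnot C))) \land \lnot B)}.
((\lnot (A \lor (B \leftrightarrow \lnot D)) \to (C \to (\lnot C \lor \lnot C))) \land \lnot B): α-rule — add (\lnot (A \lor (B \leftrightarrow \lnot D)) \to (C \to (\lnot C \lor \lnot C))), \lnot B.
(\lnot (A \lor (B \leftrightarrow \lnot D)) \to (C \to (\lnot C \lor \lnot C))): β-rule — branch into \lnot \lnot (A \lor (B \leftrightarrow \lnot D))  //  (C \to (\lnot C \lor \lnot C)).
  branch 1 (add \lnot \lnot (A \lor (B \leftrightarrow \lnot D))):
    \lnot \lnot (A \lor (B \leftrightarrow \lnot D)): β-rule — branch into A  //  (B \leftrightarrow \lnot D).
      branch 1.1 (add A):
        ○ open, literals {A=T, B=F}.
      branch 1.2 (add (B \leftrightarrow \lnot D)):
        (B \leftrightarrow \lnot D): β-rule — branch into B, \lnot D  //  \lnot B, \lnot \lnot D.
          branch 1.2.1 (add B, \lnot D):
            × closes — contains both B and \lnot B.
          branch 1.2.2 (add \lnot B, \lnot \lnot D):
            ○ open, literals {B=F, D=T}.
  branch 2 (add (C \to (\lnot C \lor \lnot C))):
    (C \to (\lnot C \lor \lnot C)): β-rule — branch into \lnot C  //  (\lnot C \lor \lnot C).
      branch 2.1 (add \lnot C):
        ○ open, literals {B=F, C=F}.
      branch 2.2 (add (\lnot C \lor \lnot C)):
        (\lnot C \lor \lnot C): β-rule — branch into \lnot C  //  \lnot C.
          branch 2.2.1 (add \lnot C):
            ○ open, literals {B=F, C=F}.
          branch 2.2.2 (add \lnot C):
            ○ open, literals {B=F, C=F}.
1 branch closed, 5 open.
Each open branch fixes some atoms; the unmentioned ones are free. Counting distinct full assignments: branch {A=T, B=F} (C, D) contributes 4 new; branch {B=F, D=T} (A, C) contributes 2 new; branch {B=F, C=F} (A, D) contributes 1 new; branch {B=F, C=F} (A, D) contributes 0 new; branch {B=F, C=F} (A, D) contributes 0 new. Total: 7.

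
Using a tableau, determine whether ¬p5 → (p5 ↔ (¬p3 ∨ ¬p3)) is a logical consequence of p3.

Initial set: {p3; ¬(¬p5 → (p5 ↔ (¬p3 ∨ ¬p3)))}.
¬(¬p5 → (p5 ↔ (¬p3 ∨ ¬p3))): α-rule — add ¬p5, ¬(p5 ↔ (¬p3 ∨ ¬p3)).
¬(p5 ↔ (¬p3 ∨ ¬p3)): β-rule — branch into p5, ¬(¬p3 ∨ ¬p3)  //  ¬p5, (¬p3 ∨ ¬p3).
  branch 1 (add p5, ¬(¬p3 ∨ ¬p3)):
    × closes — contains both p5 and ¬p5.
  branch 2 (add ¬p5, (¬p3 ∨ ¬p3)):
    (¬p3 ∨ ¬p3): β-rule — branch into ¬p3  //  ¬p3.
      branch 2.1 (add ¬p3):
        × closes — contains both p3 and ¬p3.
      branch 2.2 (add ¬p3):
        × closes — contains both p3 and ¬p3.
All 3 branches close.
Every branch closed, so the premises entail the conclusion.

Yes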